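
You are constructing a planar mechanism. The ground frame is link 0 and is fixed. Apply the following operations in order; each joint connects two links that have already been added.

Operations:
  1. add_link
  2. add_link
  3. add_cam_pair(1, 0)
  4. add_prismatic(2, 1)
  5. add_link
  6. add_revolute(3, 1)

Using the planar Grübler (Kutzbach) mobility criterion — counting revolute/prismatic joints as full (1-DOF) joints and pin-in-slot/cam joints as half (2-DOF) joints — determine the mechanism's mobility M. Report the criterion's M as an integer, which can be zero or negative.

(L,J1,J2)=(1,0,0); link0 fixed
link1: (2,0,0)
link2: (3,0,0)
C 1-0 [J2]: (3,0,1)
P 2-1 [J1]: (3,1,1)
link3: (4,1,1)
R 3-1 [J1]: (4,2,1)
Grübler: 3·3 − 2·2 − 1 = 4

M = 4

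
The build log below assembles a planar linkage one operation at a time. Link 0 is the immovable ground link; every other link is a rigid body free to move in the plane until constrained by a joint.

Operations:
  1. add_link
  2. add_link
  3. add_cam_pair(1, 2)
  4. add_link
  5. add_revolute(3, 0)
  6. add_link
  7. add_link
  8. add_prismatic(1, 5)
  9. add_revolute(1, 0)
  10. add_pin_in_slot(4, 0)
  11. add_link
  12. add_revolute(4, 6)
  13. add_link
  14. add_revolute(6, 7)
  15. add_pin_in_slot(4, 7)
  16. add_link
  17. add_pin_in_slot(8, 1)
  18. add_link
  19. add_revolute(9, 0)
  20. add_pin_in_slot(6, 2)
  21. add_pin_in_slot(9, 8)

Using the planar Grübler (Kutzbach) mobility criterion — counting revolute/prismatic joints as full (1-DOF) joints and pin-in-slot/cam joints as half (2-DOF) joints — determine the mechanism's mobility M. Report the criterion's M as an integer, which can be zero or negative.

link 0 = ground. State L|J1|J2 = 1|0|0
+link1  2|0|0
+link2  3|0|0
C(1,2) f=2→J2  3|0|1
+link3  4|0|1
R(3,0) f=1→J1  4|1|1
+link4  5|1|1
+link5  6|1|1
P(1,5) f=1→J1  6|2|1
R(1,0) f=1→J1  6|3|1
PS(4,0) f=2→J2  6|3|2
+link6  7|3|2
R(4,6) f=1→J1  7|4|2
+link7  8|4|2
R(6,7) f=1→J1  8|5|2
PS(4,7) f=2→J2  8|5|3
+link8  9|5|3
PS(8,1) f=2→J2  9|5|4
+link9  10|5|4
R(9,0) f=1→J1  10|6|4
PS(6,2) f=2→J2  10|6|5
PS(9,8) f=2→J2  10|6|6
M = 3(10−1)−2·6−6 = 27−12−6 = 9

M = 9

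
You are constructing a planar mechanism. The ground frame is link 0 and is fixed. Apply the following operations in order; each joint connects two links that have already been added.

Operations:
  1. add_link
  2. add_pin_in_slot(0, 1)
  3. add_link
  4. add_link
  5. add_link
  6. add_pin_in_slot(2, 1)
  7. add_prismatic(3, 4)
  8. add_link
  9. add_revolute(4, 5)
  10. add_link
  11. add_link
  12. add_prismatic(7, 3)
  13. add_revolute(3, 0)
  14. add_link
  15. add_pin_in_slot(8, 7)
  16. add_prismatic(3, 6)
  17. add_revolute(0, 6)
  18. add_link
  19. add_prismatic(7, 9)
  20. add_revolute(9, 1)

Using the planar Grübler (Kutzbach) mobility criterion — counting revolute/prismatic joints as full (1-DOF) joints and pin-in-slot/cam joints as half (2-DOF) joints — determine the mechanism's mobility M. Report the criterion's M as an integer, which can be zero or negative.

M = 8

link 0 = ground. State L|J1|J2 = 1|0|0
+link1  2|0|0
PS(0,1) f=2→J2  2|0|1
+link2  3|0|1
+link3  4|0|1
+link4  5|0|1
PS(2,1) f=2→J2  5|0|2
P(3,4) f=1→J1  5|1|2
+link5  6|1|2
R(4,5) f=1→J1  6|2|2
+link6  7|2|2
+link7  8|2|2
P(7,3) f=1→J1  8|3|2
R(3,0) f=1→J1  8|4|2
+link8  9|4|2
PS(8,7) f=2→J2  9|4|3
P(3,6) f=1→J1  9|5|3
R(0,6) f=1→J1  9|6|3
+link9  10|6|3
P(7,9) f=1→J1  10|7|3
R(9,1) f=1→J1  10|8|3
M = 3(10−1)−2·8−3 = 27−16−3 = 8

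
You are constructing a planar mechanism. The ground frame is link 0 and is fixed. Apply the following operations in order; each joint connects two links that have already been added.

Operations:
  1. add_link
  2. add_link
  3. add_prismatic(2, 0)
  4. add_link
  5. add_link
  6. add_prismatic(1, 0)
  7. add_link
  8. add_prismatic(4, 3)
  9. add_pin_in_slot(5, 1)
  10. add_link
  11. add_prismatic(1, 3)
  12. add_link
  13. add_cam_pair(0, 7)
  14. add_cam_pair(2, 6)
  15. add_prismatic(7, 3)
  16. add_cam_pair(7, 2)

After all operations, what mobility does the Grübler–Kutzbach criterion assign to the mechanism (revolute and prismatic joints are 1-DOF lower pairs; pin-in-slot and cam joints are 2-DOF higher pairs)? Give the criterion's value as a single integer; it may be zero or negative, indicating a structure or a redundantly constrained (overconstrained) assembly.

(L,J1,J2)=(1,0,0); link0 fixed
link1: (2,0,0)
link2: (3,0,0)
P 2-0 [J1]: (3,1,0)
link3: (4,1,0)
link4: (5,1,0)
P 1-0 [J1]: (5,2,0)
link5: (6,2,0)
P 4-3 [J1]: (6,3,0)
PS 5-1 [J2]: (6,3,1)
link6: (7,3,1)
P 1-3 [J1]: (7,4,1)
link7: (8,4,1)
C 0-7 [J2]: (8,4,2)
C 2-6 [J2]: (8,4,3)
P 7-3 [J1]: (8,5,3)
C 7-2 [J2]: (8,5,4)
Grübler: 3·7 − 2·5 − 4 = 7

M = 7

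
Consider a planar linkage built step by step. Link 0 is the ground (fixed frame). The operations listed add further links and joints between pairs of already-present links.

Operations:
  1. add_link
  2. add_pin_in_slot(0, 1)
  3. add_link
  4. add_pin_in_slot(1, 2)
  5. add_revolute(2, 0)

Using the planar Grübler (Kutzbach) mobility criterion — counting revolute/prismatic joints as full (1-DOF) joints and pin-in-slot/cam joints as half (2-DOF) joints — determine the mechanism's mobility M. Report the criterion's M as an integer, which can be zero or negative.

[1;0;0] (link 0 is ground)
L+ [2;0;0]
PS(0,1)∈J2 [2;0;1]
L+ [3;0;1]
PS(1,2)∈J2 [3;0;2]
R(2,0)∈J1 [3;1;2]
mobility = 6 − 2 − 2 = 2

M = 2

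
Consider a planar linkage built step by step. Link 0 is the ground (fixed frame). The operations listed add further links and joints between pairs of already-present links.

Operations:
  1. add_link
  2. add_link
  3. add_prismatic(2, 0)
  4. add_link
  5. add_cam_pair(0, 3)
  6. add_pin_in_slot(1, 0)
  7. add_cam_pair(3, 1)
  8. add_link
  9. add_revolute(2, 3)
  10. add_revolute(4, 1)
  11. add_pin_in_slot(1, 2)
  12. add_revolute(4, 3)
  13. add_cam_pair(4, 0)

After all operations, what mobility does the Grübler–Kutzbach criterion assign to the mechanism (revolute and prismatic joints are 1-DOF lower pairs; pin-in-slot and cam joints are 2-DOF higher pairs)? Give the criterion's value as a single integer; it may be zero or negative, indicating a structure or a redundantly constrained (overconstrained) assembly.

link 0 = ground. State L|J1|J2 = 1|0|0
+link1  2|0|0
+link2  3|0|0
P(2,0) f=1→J1  3|1|0
+link3  4|1|0
C(0,3) f=2→J2  4|1|1
PS(1,0) f=2→J2  4|1|2
C(3,1) f=2→J2  4|1|3
+link4  5|1|3
R(2,3) f=1→J1  5|2|3
R(4,1) f=1→J1  5|3|3
PS(1,2) f=2→J2  5|3|4
R(4,3) f=1→J1  5|4|4
C(4,0) f=2→J2  5|4|5
M = 3(5−1)−2·4−5 = 12−8−5 = -1

M = -1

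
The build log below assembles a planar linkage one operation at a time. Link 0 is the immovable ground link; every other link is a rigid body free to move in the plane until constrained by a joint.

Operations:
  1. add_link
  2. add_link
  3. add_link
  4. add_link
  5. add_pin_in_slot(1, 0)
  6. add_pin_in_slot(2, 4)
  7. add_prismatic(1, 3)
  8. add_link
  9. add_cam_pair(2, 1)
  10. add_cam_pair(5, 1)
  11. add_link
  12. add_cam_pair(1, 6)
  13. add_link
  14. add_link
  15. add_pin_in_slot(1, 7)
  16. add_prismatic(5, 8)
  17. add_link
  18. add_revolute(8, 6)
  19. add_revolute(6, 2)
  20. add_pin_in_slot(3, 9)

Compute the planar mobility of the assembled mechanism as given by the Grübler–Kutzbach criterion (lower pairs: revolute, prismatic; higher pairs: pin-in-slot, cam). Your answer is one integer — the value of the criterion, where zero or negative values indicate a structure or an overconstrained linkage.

M = 12

[1;0;0] (link 0 is ground)
L+ [2;0;0]
L+ [3;0;0]
L+ [4;0;0]
L+ [5;0;0]
PS(1,0)∈J2 [5;0;1]
PS(2,4)∈J2 [5;0;2]
P(1,3)∈J1 [5;1;2]
L+ [6;1;2]
C(2,1)∈J2 [6;1;3]
C(5,1)∈J2 [6;1;4]
L+ [7;1;4]
C(1,6)∈J2 [7;1;5]
L+ [8;1;5]
L+ [9;1;5]
PS(1,7)∈J2 [9;1;6]
P(5,8)∈J1 [9;2;6]
L+ [10;2;6]
R(8,6)∈J1 [10;3;6]
R(6,2)∈J1 [10;4;6]
PS(3,9)∈J2 [10;4;7]
mobility = 27 − 8 − 7 = 12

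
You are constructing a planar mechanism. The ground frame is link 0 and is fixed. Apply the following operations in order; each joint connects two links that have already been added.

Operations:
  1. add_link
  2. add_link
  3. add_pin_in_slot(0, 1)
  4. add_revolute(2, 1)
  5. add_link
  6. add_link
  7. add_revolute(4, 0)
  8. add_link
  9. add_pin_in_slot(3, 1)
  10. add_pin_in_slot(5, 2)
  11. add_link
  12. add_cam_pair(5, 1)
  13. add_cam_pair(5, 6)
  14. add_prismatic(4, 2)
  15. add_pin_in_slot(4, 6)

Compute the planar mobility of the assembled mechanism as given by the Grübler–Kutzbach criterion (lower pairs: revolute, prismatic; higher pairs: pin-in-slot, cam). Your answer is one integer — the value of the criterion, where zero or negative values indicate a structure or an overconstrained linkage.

ground; <1,0,0>
#1 <2,0,0>
#2 <3,0,0>
PS:0↔1 J2 <3,0,1>
R:2↔1 J1 <3,1,1>
#3 <4,1,1>
#4 <5,1,1>
R:4↔0 J1 <5,2,1>
#5 <6,2,1>
PS:3↔1 J2 <6,2,2>
PS:5↔2 J2 <6,2,3>
#6 <7,2,3>
C:5↔1 J2 <7,2,4>
C:5↔6 J2 <7,2,5>
P:4↔2 J1 <7,3,5>
PS:4↔6 J2 <7,3,6>
3×6 − 2×3 − 1×6 = 6

M = 6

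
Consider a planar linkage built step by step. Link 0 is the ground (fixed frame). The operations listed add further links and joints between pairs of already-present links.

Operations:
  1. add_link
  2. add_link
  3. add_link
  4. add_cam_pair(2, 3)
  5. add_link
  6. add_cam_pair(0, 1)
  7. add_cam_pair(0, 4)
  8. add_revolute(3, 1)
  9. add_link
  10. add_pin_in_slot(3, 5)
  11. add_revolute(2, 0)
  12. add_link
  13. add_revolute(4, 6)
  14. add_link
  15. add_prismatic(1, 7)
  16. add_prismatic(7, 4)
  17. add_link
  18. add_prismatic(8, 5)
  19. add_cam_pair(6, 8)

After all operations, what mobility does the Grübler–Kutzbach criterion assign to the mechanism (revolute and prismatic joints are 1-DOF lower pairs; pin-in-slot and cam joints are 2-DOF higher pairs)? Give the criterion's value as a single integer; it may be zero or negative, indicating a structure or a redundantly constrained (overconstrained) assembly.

L=1 J1=0 J2=0
add link → L=2 J1=0 J2=0
add link → L=3 J1=0 J2=0
add link → L=4 J1=0 J2=0
C@2,3 dof=2 J2 → L=4 J1=0 J2=1
add link → L=5 J1=0 J2=1
C@0,1 dof=2 J2 → L=5 J1=0 J2=2
C@0,4 dof=2 J2 → L=5 J1=0 J2=3
R@3,1 dof=1 J1 → L=5 J1=1 J2=3
add link → L=6 J1=1 J2=3
PS@3,5 dof=2 J2 → L=6 J1=1 J2=4
R@2,0 dof=1 J1 → L=6 J1=2 J2=4
add link → L=7 J1=2 J2=4
R@4,6 dof=1 J1 → L=7 J1=3 J2=4
add link → L=8 J1=3 J2=4
P@1,7 dof=1 J1 → L=8 J1=4 J2=4
P@7,4 dof=1 J1 → L=8 J1=5 J2=4
add link → L=9 J1=5 J2=4
P@8,5 dof=1 J1 → L=9 J1=6 J2=4
C@6,8 dof=2 J2 → L=9 J1=6 J2=5
M=3(L−1)−2J1−J2=3·8−2·6−5=7

M = 7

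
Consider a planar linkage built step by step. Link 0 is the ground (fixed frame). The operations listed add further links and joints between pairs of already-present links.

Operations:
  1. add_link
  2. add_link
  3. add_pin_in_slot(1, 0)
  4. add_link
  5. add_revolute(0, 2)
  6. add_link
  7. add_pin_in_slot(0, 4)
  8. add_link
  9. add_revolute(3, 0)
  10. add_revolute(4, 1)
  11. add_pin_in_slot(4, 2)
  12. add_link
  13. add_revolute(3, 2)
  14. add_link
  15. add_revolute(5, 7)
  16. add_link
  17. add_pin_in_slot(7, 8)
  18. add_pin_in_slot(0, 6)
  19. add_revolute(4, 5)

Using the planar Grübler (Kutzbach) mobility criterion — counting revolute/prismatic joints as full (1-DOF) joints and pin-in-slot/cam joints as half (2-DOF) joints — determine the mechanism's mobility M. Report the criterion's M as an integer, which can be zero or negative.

M = 7

L=1 J1=0 J2=0
add link → L=2 J1=0 J2=0
add link → L=3 J1=0 J2=0
PS@1,0 dof=2 J2 → L=3 J1=0 J2=1
add link → L=4 J1=0 J2=1
R@0,2 dof=1 J1 → L=4 J1=1 J2=1
add link → L=5 J1=1 J2=1
PS@0,4 dof=2 J2 → L=5 J1=1 J2=2
add link → L=6 J1=1 J2=2
R@3,0 dof=1 J1 → L=6 J1=2 J2=2
R@4,1 dof=1 J1 → L=6 J1=3 J2=2
PS@4,2 dof=2 J2 → L=6 J1=3 J2=3
add link → L=7 J1=3 J2=3
R@3,2 dof=1 J1 → L=7 J1=4 J2=3
add link → L=8 J1=4 J2=3
R@5,7 dof=1 J1 → L=8 J1=5 J2=3
add link → L=9 J1=5 J2=3
PS@7,8 dof=2 J2 → L=9 J1=5 J2=4
PS@0,6 dof=2 J2 → L=9 J1=5 J2=5
R@4,5 dof=1 J1 → L=9 J1=6 J2=5
M=3(L−1)−2J1−J2=3·8−2·6−5=7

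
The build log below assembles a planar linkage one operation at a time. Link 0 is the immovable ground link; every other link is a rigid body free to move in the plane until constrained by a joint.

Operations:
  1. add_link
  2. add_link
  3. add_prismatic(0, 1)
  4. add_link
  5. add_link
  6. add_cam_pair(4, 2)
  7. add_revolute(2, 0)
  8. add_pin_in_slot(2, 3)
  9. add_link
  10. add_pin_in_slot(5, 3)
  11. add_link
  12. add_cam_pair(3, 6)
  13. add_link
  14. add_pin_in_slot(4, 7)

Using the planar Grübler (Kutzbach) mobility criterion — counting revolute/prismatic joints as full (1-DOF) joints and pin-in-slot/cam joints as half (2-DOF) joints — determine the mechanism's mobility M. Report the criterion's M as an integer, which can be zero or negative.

link 0 = ground. State L|J1|J2 = 1|0|0
+link1  2|0|0
+link2  3|0|0
P(0,1) f=1→J1  3|1|0
+link3  4|1|0
+link4  5|1|0
C(4,2) f=2→J2  5|1|1
R(2,0) f=1→J1  5|2|1
PS(2,3) f=2→J2  5|2|2
+link5  6|2|2
PS(5,3) f=2→J2  6|2|3
+link6  7|2|3
C(3,6) f=2→J2  7|2|4
+link7  8|2|4
PS(4,7) f=2→J2  8|2|5
M = 3(8−1)−2·2−5 = 21−4−5 = 12

M = 12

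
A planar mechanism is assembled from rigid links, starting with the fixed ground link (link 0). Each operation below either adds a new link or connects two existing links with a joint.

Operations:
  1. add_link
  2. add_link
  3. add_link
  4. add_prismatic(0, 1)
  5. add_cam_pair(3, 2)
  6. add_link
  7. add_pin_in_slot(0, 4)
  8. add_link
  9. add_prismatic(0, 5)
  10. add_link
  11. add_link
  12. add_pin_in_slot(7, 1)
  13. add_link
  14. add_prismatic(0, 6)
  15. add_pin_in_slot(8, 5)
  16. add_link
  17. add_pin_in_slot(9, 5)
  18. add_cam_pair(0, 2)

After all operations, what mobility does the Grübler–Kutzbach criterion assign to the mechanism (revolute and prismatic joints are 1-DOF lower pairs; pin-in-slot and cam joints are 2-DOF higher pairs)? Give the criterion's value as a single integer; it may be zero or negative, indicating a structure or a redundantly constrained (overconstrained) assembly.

M = 15

ground; <1,0,0>
#1 <2,0,0>
#2 <3,0,0>
#3 <4,0,0>
P:0↔1 J1 <4,1,0>
C:3↔2 J2 <4,1,1>
#4 <5,1,1>
PS:0↔4 J2 <5,1,2>
#5 <6,1,2>
P:0↔5 J1 <6,2,2>
#6 <7,2,2>
#7 <8,2,2>
PS:7↔1 J2 <8,2,3>
#8 <9,2,3>
P:0↔6 J1 <9,3,3>
PS:8↔5 J2 <9,3,4>
#9 <10,3,4>
PS:9↔5 J2 <10,3,5>
C:0↔2 J2 <10,3,6>
3×9 − 2×3 − 1×6 = 15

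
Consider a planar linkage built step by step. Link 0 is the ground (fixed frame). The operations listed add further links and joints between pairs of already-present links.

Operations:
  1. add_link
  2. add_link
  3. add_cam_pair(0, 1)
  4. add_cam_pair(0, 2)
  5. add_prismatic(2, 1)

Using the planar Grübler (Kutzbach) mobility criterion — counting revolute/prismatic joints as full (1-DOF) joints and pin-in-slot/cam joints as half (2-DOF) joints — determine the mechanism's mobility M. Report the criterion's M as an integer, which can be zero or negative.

ground; <1,0,0>
#1 <2,0,0>
#2 <3,0,0>
C:0↔1 J2 <3,0,1>
C:0↔2 J2 <3,0,2>
P:2↔1 J1 <3,1,2>
3×2 − 2×1 − 1×2 = 2

M = 2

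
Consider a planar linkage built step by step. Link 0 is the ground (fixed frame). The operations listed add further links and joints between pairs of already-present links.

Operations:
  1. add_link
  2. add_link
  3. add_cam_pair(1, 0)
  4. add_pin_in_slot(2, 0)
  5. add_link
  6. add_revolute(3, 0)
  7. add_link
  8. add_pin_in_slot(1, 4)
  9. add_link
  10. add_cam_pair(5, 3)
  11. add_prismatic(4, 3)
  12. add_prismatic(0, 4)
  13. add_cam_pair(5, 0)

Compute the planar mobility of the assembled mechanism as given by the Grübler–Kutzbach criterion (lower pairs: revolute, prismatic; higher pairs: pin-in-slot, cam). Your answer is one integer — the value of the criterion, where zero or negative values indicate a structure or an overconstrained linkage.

M = 4

(L,J1,J2)=(1,0,0); link0 fixed
link1: (2,0,0)
link2: (3,0,0)
C 1-0 [J2]: (3,0,1)
PS 2-0 [J2]: (3,0,2)
link3: (4,0,2)
R 3-0 [J1]: (4,1,2)
link4: (5,1,2)
PS 1-4 [J2]: (5,1,3)
link5: (6,1,3)
C 5-3 [J2]: (6,1,4)
P 4-3 [J1]: (6,2,4)
P 0-4 [J1]: (6,3,4)
C 5-0 [J2]: (6,3,5)
Grübler: 3·5 − 2·3 − 5 = 4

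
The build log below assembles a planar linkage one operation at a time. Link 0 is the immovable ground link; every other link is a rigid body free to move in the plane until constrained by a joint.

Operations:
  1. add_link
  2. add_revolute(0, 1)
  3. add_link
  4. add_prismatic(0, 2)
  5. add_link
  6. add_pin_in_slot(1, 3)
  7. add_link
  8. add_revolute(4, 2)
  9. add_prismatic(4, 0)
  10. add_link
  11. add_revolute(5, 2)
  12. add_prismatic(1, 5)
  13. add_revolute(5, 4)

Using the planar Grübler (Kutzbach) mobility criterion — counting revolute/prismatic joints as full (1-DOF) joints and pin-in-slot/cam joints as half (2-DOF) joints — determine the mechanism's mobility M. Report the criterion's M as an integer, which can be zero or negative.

M = 0

(L,J1,J2)=(1,0,0); link0 fixed
link1: (2,0,0)
R 0-1 [J1]: (2,1,0)
link2: (3,1,0)
P 0-2 [J1]: (3,2,0)
link3: (4,2,0)
PS 1-3 [J2]: (4,2,1)
link4: (5,2,1)
R 4-2 [J1]: (5,3,1)
P 4-0 [J1]: (5,4,1)
link5: (6,4,1)
R 5-2 [J1]: (6,5,1)
P 1-5 [J1]: (6,6,1)
R 5-4 [J1]: (6,7,1)
Grübler: 3·5 − 2·7 − 1 = 0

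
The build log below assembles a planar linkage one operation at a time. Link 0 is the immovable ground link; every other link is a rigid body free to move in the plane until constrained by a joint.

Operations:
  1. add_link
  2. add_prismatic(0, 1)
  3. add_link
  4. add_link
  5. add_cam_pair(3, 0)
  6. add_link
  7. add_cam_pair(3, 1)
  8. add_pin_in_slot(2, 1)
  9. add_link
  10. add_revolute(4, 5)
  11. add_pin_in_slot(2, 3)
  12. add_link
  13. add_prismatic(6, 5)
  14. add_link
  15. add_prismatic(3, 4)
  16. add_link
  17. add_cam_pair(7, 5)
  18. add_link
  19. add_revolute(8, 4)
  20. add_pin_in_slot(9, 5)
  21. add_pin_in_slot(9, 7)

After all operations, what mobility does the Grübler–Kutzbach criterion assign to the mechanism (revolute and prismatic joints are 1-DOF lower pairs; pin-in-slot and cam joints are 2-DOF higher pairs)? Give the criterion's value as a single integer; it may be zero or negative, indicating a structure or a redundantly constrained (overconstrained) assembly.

(L,J1,J2)=(1,0,0); link0 fixed
link1: (2,0,0)
P 0-1 [J1]: (2,1,0)
link2: (3,1,0)
link3: (4,1,0)
C 3-0 [J2]: (4,1,1)
link4: (5,1,1)
C 3-1 [J2]: (5,1,2)
PS 2-1 [J2]: (5,1,3)
link5: (6,1,3)
R 4-5 [J1]: (6,2,3)
PS 2-3 [J2]: (6,2,4)
link6: (7,2,4)
P 6-5 [J1]: (7,3,4)
link7: (8,3,4)
P 3-4 [J1]: (8,4,4)
link8: (9,4,4)
C 7-5 [J2]: (9,4,5)
link9: (10,4,5)
R 8-4 [J1]: (10,5,5)
PS 9-5 [J2]: (10,5,6)
PS 9-7 [J2]: (10,5,7)
Grübler: 3·9 − 2·5 − 7 = 10

M = 10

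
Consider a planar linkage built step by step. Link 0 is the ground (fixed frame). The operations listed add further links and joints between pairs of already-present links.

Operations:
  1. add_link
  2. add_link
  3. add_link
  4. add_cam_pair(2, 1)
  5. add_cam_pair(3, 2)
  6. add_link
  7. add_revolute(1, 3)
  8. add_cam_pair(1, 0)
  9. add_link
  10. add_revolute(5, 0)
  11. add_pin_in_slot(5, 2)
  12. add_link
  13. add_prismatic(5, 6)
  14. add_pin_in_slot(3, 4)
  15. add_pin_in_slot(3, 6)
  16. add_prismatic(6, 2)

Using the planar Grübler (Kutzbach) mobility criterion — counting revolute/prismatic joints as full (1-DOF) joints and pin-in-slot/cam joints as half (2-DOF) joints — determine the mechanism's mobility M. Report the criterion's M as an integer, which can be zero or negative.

M = 4

(L,J1,J2)=(1,0,0); link0 fixed
link1: (2,0,0)
link2: (3,0,0)
link3: (4,0,0)
C 2-1 [J2]: (4,0,1)
C 3-2 [J2]: (4,0,2)
link4: (5,0,2)
R 1-3 [J1]: (5,1,2)
C 1-0 [J2]: (5,1,3)
link5: (6,1,3)
R 5-0 [J1]: (6,2,3)
PS 5-2 [J2]: (6,2,4)
link6: (7,2,4)
P 5-6 [J1]: (7,3,4)
PS 3-4 [J2]: (7,3,5)
PS 3-6 [J2]: (7,3,6)
P 6-2 [J1]: (7,4,6)
Grübler: 3·6 − 2·4 − 6 = 4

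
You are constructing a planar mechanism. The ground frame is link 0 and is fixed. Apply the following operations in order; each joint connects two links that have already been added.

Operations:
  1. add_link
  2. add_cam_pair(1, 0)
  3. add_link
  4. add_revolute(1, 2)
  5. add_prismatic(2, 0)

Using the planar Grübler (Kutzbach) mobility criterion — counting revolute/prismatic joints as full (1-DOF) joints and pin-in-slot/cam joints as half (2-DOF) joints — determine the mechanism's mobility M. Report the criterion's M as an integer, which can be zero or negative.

M = 1

ground; <1,0,0>
#1 <2,0,0>
C:1↔0 J2 <2,0,1>
#2 <3,0,1>
R:1↔2 J1 <3,1,1>
P:2↔0 J1 <3,2,1>
3×2 − 2×2 − 1×1 = 1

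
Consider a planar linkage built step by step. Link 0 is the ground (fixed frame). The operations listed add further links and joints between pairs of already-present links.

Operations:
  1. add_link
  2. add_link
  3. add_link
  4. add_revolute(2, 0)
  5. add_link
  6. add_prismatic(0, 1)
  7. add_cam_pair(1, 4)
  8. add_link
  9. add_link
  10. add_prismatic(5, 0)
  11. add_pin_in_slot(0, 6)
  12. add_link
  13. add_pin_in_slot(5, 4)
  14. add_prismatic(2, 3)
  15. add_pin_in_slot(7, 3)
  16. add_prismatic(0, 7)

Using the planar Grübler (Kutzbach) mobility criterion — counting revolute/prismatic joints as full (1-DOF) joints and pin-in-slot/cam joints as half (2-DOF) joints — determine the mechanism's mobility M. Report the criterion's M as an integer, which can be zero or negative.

L=1 J1=0 J2=0
add link → L=2 J1=0 J2=0
add link → L=3 J1=0 J2=0
add link → L=4 J1=0 J2=0
R@2,0 dof=1 J1 → L=4 J1=1 J2=0
add link → L=5 J1=1 J2=0
P@0,1 dof=1 J1 → L=5 J1=2 J2=0
C@1,4 dof=2 J2 → L=5 J1=2 J2=1
add link → L=6 J1=2 J2=1
add link → L=7 J1=2 J2=1
P@5,0 dof=1 J1 → L=7 J1=3 J2=1
PS@0,6 dof=2 J2 → L=7 J1=3 J2=2
add link → L=8 J1=3 J2=2
PS@5,4 dof=2 J2 → L=8 J1=3 J2=3
P@2,3 dof=1 J1 → L=8 J1=4 J2=3
PS@7,3 dof=2 J2 → L=8 J1=4 J2=4
P@0,7 dof=1 J1 → L=8 J1=5 J2=4
M=3(L−1)−2J1−J2=3·7−2·5−4=7

M = 7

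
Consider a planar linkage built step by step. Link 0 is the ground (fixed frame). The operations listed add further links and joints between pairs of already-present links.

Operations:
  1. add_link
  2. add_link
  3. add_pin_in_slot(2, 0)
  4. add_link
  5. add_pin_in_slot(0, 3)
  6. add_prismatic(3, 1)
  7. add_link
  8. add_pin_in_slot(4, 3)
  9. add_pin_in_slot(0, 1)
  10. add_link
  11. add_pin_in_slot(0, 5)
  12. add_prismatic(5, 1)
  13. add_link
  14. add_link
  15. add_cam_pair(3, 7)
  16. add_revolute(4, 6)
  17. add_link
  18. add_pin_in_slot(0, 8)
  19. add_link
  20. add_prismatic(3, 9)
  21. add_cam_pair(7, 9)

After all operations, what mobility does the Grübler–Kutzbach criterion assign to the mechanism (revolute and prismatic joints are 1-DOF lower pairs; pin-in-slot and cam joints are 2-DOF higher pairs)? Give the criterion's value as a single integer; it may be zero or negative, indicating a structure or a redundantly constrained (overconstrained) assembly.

M = 11

L=1 J1=0 J2=0
add link → L=2 J1=0 J2=0
add link → L=3 J1=0 J2=0
PS@2,0 dof=2 J2 → L=3 J1=0 J2=1
add link → L=4 J1=0 J2=1
PS@0,3 dof=2 J2 → L=4 J1=0 J2=2
P@3,1 dof=1 J1 → L=4 J1=1 J2=2
add link → L=5 J1=1 J2=2
PS@4,3 dof=2 J2 → L=5 J1=1 J2=3
PS@0,1 dof=2 J2 → L=5 J1=1 J2=4
add link → L=6 J1=1 J2=4
PS@0,5 dof=2 J2 → L=6 J1=1 J2=5
P@5,1 dof=1 J1 → L=6 J1=2 J2=5
add link → L=7 J1=2 J2=5
add link → L=8 J1=2 J2=5
C@3,7 dof=2 J2 → L=8 J1=2 J2=6
R@4,6 dof=1 J1 → L=8 J1=3 J2=6
add link → L=9 J1=3 J2=6
PS@0,8 dof=2 J2 → L=9 J1=3 J2=7
add link → L=10 J1=3 J2=7
P@3,9 dof=1 J1 → L=10 J1=4 J2=7
C@7,9 dof=2 J2 → L=10 J1=4 J2=8
M=3(L−1)−2J1−J2=3·9−2·4−8=11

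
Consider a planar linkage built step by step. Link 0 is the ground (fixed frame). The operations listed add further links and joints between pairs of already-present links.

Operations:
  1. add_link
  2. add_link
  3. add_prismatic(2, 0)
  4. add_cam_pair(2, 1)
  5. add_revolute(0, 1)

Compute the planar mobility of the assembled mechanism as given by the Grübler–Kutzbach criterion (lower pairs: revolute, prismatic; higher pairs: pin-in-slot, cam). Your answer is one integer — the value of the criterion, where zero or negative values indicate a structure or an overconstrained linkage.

[1;0;0] (link 0 is ground)
L+ [2;0;0]
L+ [3;0;0]
P(2,0)∈J1 [3;1;0]
C(2,1)∈J2 [3;1;1]
R(0,1)∈J1 [3;2;1]
mobility = 6 − 4 − 1 = 1

M = 1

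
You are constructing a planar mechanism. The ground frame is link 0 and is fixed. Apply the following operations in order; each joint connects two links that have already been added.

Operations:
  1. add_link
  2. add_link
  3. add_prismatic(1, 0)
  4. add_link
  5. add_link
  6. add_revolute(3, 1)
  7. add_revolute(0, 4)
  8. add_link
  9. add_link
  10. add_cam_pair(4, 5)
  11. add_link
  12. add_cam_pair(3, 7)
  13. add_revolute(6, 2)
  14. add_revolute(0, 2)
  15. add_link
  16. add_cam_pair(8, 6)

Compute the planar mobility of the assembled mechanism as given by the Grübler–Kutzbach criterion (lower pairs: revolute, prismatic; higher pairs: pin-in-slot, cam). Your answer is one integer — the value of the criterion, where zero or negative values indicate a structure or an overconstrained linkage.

ground; <1,0,0>
#1 <2,0,0>
#2 <3,0,0>
P:1↔0 J1 <3,1,0>
#3 <4,1,0>
#4 <5,1,0>
R:3↔1 J1 <5,2,0>
R:0↔4 J1 <5,3,0>
#5 <6,3,0>
#6 <7,3,0>
C:4↔5 J2 <7,3,1>
#7 <8,3,1>
C:3↔7 J2 <8,3,2>
R:6↔2 J1 <8,4,2>
R:0↔2 J1 <8,5,2>
#8 <9,5,2>
C:8↔6 J2 <9,5,3>
3×8 − 2×5 − 1×3 = 11

M = 11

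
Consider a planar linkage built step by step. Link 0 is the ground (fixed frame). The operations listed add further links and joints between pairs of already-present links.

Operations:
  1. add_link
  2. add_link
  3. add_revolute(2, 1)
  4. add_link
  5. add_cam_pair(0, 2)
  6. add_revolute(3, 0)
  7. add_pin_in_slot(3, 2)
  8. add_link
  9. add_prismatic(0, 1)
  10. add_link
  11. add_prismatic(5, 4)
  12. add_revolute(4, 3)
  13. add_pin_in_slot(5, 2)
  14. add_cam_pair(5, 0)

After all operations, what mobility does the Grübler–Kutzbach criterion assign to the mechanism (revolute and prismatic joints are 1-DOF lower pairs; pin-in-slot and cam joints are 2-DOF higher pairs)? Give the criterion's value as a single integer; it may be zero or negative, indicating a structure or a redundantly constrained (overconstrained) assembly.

L=1 J1=0 J2=0
add link → L=2 J1=0 J2=0
add link → L=3 J1=0 J2=0
R@2,1 dof=1 J1 → L=3 J1=1 J2=0
add link → L=4 J1=1 J2=0
C@0,2 dof=2 J2 → L=4 J1=1 J2=1
R@3,0 dof=1 J1 → L=4 J1=2 J2=1
PS@3,2 dof=2 J2 → L=4 J1=2 J2=2
add link → L=5 J1=2 J2=2
P@0,1 dof=1 J1 → L=5 J1=3 J2=2
add link → L=6 J1=3 J2=2
P@5,4 dof=1 J1 → L=6 J1=4 J2=2
R@4,3 dof=1 J1 → L=6 J1=5 J2=2
PS@5,2 dof=2 J2 → L=6 J1=5 J2=3
C@5,0 dof=2 J2 → L=6 J1=5 J2=4
M=3(L−1)−2J1−J2=3·5−2·5−4=1

M = 1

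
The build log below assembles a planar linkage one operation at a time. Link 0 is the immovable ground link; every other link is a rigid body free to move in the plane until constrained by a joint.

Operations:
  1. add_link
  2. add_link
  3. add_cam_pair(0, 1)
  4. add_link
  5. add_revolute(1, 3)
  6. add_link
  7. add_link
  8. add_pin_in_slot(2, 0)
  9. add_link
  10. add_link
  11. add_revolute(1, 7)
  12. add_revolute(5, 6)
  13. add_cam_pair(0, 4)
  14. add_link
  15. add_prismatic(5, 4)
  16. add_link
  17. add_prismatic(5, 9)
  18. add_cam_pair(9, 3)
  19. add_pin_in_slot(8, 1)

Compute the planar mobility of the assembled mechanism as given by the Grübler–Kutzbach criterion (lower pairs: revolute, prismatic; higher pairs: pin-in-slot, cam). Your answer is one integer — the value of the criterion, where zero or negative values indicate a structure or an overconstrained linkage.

link 0 = ground. State L|J1|J2 = 1|0|0
+link1  2|0|0
+link2  3|0|0
C(0,1) f=2→J2  3|0|1
+link3  4|0|1
R(1,3) f=1→J1  4|1|1
+link4  5|1|1
+link5  6|1|1
PS(2,0) f=2→J2  6|1|2
+link6  7|1|2
+link7  8|1|2
R(1,7) f=1→J1  8|2|2
R(5,6) f=1→J1  8|3|2
C(0,4) f=2→J2  8|3|3
+link8  9|3|3
P(5,4) f=1→J1  9|4|3
+link9  10|4|3
P(5,9) f=1→J1  10|5|3
C(9,3) f=2→J2  10|5|4
PS(8,1) f=2→J2  10|5|5
M = 3(10−1)−2·5−5 = 27−10−5 = 12

M = 12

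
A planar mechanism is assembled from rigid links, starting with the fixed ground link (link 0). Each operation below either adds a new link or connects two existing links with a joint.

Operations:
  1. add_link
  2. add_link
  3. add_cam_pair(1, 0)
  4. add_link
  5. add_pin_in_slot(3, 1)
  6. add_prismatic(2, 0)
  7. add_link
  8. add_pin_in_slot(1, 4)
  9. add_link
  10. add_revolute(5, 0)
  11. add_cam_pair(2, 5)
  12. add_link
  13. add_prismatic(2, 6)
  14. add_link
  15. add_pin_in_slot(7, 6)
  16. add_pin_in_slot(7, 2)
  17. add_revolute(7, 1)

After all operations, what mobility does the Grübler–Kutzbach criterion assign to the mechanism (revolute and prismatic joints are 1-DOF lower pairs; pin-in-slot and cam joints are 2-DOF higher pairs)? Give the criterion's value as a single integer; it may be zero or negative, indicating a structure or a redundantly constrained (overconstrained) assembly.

L=1 J1=0 J2=0
add link → L=2 J1=0 J2=0
add link → L=3 J1=0 J2=0
C@1,0 dof=2 J2 → L=3 J1=0 J2=1
add link → L=4 J1=0 J2=1
PS@3,1 dof=2 J2 → L=4 J1=0 J2=2
P@2,0 dof=1 J1 → L=4 J1=1 J2=2
add link → L=5 J1=1 J2=2
PS@1,4 dof=2 J2 → L=5 J1=1 J2=3
add link → L=6 J1=1 J2=3
R@5,0 dof=1 J1 → L=6 J1=2 J2=3
C@2,5 dof=2 J2 → L=6 J1=2 J2=4
add link → L=7 J1=2 J2=4
P@2,6 dof=1 J1 → L=7 J1=3 J2=4
add link → L=8 J1=3 J2=4
PS@7,6 dof=2 J2 → L=8 J1=3 J2=5
PS@7,2 dof=2 J2 → L=8 J1=3 J2=6
R@7,1 dof=1 J1 → L=8 J1=4 J2=6
M=3(L−1)−2J1−J2=3·7−2·4−6=7

M = 7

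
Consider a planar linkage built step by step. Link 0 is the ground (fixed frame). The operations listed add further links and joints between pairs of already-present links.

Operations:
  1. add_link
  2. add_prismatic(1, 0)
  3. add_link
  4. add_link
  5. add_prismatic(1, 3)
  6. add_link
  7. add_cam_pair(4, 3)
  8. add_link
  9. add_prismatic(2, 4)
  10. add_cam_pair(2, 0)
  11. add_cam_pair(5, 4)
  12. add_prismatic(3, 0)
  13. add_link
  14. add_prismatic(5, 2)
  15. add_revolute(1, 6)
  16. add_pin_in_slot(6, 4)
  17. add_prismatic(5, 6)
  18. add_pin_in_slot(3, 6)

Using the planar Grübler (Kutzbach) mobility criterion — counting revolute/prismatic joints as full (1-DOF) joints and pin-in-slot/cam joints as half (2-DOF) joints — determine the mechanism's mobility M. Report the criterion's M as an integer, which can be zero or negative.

M = -1

L=1 J1=0 J2=0
add link → L=2 J1=0 J2=0
P@1,0 dof=1 J1 → L=2 J1=1 J2=0
add link → L=3 J1=1 J2=0
add link → L=4 J1=1 J2=0
P@1,3 dof=1 J1 → L=4 J1=2 J2=0
add link → L=5 J1=2 J2=0
C@4,3 dof=2 J2 → L=5 J1=2 J2=1
add link → L=6 J1=2 J2=1
P@2,4 dof=1 J1 → L=6 J1=3 J2=1
C@2,0 dof=2 J2 → L=6 J1=3 J2=2
C@5,4 dof=2 J2 → L=6 J1=3 J2=3
P@3,0 dof=1 J1 → L=6 J1=4 J2=3
add link → L=7 J1=4 J2=3
P@5,2 dof=1 J1 → L=7 J1=5 J2=3
R@1,6 dof=1 J1 → L=7 J1=6 J2=3
PS@6,4 dof=2 J2 → L=7 J1=6 J2=4
P@5,6 dof=1 J1 → L=7 J1=7 J2=4
PS@3,6 dof=2 J2 → L=7 J1=7 J2=5
M=3(L−1)−2J1−J2=3·6−2·7−5=-1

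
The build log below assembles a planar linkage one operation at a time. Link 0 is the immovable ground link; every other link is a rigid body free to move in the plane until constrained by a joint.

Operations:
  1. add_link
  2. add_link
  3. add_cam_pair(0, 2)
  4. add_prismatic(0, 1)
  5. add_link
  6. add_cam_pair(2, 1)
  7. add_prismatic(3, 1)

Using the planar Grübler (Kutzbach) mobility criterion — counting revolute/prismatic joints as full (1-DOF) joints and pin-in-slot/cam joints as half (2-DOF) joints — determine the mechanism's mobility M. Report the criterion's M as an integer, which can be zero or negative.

[1;0;0] (link 0 is ground)
L+ [2;0;0]
L+ [3;0;0]
C(0,2)∈J2 [3;0;1]
P(0,1)∈J1 [3;1;1]
L+ [4;1;1]
C(2,1)∈J2 [4;1;2]
P(3,1)∈J1 [4;2;2]
mobility = 9 − 4 − 2 = 3

M = 3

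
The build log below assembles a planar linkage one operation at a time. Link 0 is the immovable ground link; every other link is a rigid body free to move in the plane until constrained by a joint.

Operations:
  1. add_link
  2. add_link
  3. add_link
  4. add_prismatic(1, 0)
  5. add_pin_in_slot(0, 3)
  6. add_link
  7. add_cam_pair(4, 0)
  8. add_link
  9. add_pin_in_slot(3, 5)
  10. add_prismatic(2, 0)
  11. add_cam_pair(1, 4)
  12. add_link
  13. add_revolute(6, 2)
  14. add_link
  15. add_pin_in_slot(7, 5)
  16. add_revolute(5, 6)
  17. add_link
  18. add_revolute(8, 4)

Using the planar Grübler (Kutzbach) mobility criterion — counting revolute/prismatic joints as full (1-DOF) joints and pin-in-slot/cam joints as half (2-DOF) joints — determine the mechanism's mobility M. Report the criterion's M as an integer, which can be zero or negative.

link 0 = ground. State L|J1|J2 = 1|0|0
+link1  2|0|0
+link2  3|0|0
+link3  4|0|0
P(1,0) f=1→J1  4|1|0
PS(0,3) f=2→J2  4|1|1
+link4  5|1|1
C(4,0) f=2→J2  5|1|2
+link5  6|1|2
PS(3,5) f=2→J2  6|1|3
P(2,0) f=1→J1  6|2|3
C(1,4) f=2→J2  6|2|4
+link6  7|2|4
R(6,2) f=1→J1  7|3|4
+link7  8|3|4
PS(7,5) f=2→J2  8|3|5
R(5,6) f=1→J1  8|4|5
+link8  9|4|5
R(8,4) f=1→J1  9|5|5
M = 3(9−1)−2·5−5 = 24−10−5 = 9

M = 9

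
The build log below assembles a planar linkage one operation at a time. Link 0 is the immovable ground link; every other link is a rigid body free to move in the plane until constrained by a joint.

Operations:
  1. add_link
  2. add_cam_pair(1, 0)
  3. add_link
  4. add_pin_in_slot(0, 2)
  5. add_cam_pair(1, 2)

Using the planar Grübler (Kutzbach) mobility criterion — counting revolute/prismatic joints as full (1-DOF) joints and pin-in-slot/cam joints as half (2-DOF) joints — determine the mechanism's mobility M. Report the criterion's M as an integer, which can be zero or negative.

(L,J1,J2)=(1,0,0); link0 fixed
link1: (2,0,0)
C 1-0 [J2]: (2,0,1)
link2: (3,0,1)
PS 0-2 [J2]: (3,0,2)
C 1-2 [J2]: (3,0,3)
Grübler: 3·2 − 2·0 − 3 = 3

M = 3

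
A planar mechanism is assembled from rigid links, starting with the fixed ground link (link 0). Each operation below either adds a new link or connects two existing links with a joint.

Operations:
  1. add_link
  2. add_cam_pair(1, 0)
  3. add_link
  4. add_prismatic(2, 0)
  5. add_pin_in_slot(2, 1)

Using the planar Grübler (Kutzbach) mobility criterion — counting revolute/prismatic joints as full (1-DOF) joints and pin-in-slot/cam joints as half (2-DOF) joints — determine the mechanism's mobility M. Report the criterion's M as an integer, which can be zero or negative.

M = 2

L=1 J1=0 J2=0
add link → L=2 J1=0 J2=0
C@1,0 dof=2 J2 → L=2 J1=0 J2=1
add link → L=3 J1=0 J2=1
P@2,0 dof=1 J1 → L=3 J1=1 J2=1
PS@2,1 dof=2 J2 → L=3 J1=1 J2=2
M=3(L−1)−2J1−J2=3·2−2·1−2=2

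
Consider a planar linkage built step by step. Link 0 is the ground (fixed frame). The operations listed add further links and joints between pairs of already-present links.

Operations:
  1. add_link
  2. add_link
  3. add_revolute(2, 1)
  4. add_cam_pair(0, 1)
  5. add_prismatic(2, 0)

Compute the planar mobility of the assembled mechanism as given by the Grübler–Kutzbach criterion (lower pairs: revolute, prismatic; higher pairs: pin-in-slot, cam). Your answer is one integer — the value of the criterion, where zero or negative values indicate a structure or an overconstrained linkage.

link 0 = ground. State L|J1|J2 = 1|0|0
+link1  2|0|0
+link2  3|0|0
R(2,1) f=1→J1  3|1|0
C(0,1) f=2→J2  3|1|1
P(2,0) f=1→J1  3|2|1
M = 3(3−1)−2·2−1 = 6−4−1 = 1

M = 1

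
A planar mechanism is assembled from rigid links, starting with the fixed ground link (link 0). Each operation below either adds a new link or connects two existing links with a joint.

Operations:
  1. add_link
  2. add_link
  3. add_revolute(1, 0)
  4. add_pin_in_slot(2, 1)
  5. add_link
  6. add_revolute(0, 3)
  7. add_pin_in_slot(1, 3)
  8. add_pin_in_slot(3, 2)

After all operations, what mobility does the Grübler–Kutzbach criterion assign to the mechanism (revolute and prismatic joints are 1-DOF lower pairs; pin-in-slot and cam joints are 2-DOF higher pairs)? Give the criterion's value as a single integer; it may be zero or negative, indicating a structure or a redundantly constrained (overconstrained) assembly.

M = 2

[1;0;0] (link 0 is ground)
L+ [2;0;0]
L+ [3;0;0]
R(1,0)∈J1 [3;1;0]
PS(2,1)∈J2 [3;1;1]
L+ [4;1;1]
R(0,3)∈J1 [4;2;1]
PS(1,3)∈J2 [4;2;2]
PS(3,2)∈J2 [4;2;3]
mobility = 9 − 4 − 3 = 2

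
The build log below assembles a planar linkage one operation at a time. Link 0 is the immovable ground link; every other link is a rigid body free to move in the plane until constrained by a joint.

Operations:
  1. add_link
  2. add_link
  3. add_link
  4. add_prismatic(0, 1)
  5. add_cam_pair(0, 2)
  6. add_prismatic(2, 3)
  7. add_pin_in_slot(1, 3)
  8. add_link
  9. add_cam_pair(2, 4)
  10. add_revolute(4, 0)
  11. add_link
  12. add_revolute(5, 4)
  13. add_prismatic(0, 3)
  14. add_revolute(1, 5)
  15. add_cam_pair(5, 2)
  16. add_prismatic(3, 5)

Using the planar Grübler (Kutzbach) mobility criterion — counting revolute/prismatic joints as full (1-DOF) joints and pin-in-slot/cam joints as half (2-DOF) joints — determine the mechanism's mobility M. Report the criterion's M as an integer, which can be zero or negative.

(L,J1,J2)=(1,0,0); link0 fixed
link1: (2,0,0)
link2: (3,0,0)
link3: (4,0,0)
P 0-1 [J1]: (4,1,0)
C 0-2 [J2]: (4,1,1)
P 2-3 [J1]: (4,2,1)
PS 1-3 [J2]: (4,2,2)
link4: (5,2,2)
C 2-4 [J2]: (5,2,3)
R 4-0 [J1]: (5,3,3)
link5: (6,3,3)
R 5-4 [J1]: (6,4,3)
P 0-3 [J1]: (6,5,3)
R 1-5 [J1]: (6,6,3)
C 5-2 [J2]: (6,6,4)
P 3-5 [J1]: (6,7,4)
Grübler: 3·5 − 2·7 − 4 = -3

M = -3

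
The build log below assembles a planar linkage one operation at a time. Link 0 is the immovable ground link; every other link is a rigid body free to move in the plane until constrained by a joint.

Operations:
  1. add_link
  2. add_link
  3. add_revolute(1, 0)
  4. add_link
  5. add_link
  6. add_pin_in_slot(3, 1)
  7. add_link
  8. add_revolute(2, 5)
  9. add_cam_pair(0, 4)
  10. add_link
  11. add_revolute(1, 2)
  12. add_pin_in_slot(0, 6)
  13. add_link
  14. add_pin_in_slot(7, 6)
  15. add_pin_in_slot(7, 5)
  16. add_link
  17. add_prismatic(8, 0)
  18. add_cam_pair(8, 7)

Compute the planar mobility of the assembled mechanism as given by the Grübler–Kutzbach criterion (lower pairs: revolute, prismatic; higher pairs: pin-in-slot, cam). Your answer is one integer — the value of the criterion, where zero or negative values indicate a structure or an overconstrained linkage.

ground; <1,0,0>
#1 <2,0,0>
#2 <3,0,0>
R:1↔0 J1 <3,1,0>
#3 <4,1,0>
#4 <5,1,0>
PS:3↔1 J2 <5,1,1>
#5 <6,1,1>
R:2↔5 J1 <6,2,1>
C:0↔4 J2 <6,2,2>
#6 <7,2,2>
R:1↔2 J1 <7,3,2>
PS:0↔6 J2 <7,3,3>
#7 <8,3,3>
PS:7↔6 J2 <8,3,4>
PS:7↔5 J2 <8,3,5>
#8 <9,3,5>
P:8↔0 J1 <9,4,5>
C:8↔7 J2 <9,4,6>
3×8 − 2×4 − 1×6 = 10

M = 10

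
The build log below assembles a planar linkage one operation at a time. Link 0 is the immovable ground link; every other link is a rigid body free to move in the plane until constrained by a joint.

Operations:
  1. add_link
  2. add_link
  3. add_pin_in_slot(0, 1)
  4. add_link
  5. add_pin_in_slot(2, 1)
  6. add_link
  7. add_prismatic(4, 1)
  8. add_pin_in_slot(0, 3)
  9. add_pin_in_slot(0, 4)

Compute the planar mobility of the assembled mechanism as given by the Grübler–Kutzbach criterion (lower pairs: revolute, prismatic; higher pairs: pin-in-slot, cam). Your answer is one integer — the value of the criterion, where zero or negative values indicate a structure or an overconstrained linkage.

M = 6

L=1 J1=0 J2=0
add link → L=2 J1=0 J2=0
add link → L=3 J1=0 J2=0
PS@0,1 dof=2 J2 → L=3 J1=0 J2=1
add link → L=4 J1=0 J2=1
PS@2,1 dof=2 J2 → L=4 J1=0 J2=2
add link → L=5 J1=0 J2=2
P@4,1 dof=1 J1 → L=5 J1=1 J2=2
PS@0,3 dof=2 J2 → L=5 J1=1 J2=3
PS@0,4 dof=2 J2 → L=5 J1=1 J2=4
M=3(L−1)−2J1−J2=3·4−2·1−4=6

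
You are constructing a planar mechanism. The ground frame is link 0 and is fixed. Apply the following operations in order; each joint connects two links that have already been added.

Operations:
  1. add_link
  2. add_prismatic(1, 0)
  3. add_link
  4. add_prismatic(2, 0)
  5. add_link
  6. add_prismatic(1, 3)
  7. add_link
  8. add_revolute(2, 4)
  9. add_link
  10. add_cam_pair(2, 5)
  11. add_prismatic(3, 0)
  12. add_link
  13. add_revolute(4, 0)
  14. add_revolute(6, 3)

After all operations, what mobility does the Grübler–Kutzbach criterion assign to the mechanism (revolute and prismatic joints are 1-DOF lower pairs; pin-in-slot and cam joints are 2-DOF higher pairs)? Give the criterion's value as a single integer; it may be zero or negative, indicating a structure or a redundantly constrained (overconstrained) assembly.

L=1 J1=0 J2=0
add link → L=2 J1=0 J2=0
P@1,0 dof=1 J1 → L=2 J1=1 J2=0
add link → L=3 J1=1 J2=0
P@2,0 dof=1 J1 → L=3 J1=2 J2=0
add link → L=4 J1=2 J2=0
P@1,3 dof=1 J1 → L=4 J1=3 J2=0
add link → L=5 J1=3 J2=0
R@2,4 dof=1 J1 → L=5 J1=4 J2=0
add link → L=6 J1=4 J2=0
C@2,5 dof=2 J2 → L=6 J1=4 J2=1
P@3,0 dof=1 J1 → L=6 J1=5 J2=1
add link → L=7 J1=5 J2=1
R@4,0 dof=1 J1 → L=7 J1=6 J2=1
R@6,3 dof=1 J1 → L=7 J1=7 J2=1
M=3(L−1)−2J1−J2=3·6−2·7−1=3

M = 3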